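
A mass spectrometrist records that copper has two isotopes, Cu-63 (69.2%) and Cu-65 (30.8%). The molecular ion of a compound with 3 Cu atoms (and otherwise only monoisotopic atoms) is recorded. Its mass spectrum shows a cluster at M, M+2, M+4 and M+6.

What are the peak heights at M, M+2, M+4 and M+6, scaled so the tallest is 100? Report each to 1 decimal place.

Each Cu atom is independently Cu-63 (p = 0.692) or Cu-65 (q = 0.308); the cluster is the binomial expansion (p + q)^3.
P(M) = 0.692^3 = 0.331374
P(M+2) = 3 × 0.692^2 × 0.308^1 = 0.442470
P(M+4) = 3 × 0.692^1 × 0.308^2 = 0.196938
P(M+6) = 0.308^3 = 0.029218
The M+2 peak is largest (0.442470); scaling to 100 gives 74.9 : 100.0 : 44.5 : 6.6.

74.9 : 100.0 : 44.5 : 6.6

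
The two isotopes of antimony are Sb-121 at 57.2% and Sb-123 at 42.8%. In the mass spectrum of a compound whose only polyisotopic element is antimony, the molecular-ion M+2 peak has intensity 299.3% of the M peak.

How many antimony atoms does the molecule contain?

4

The M+2/M ratio from n Sb atoms is n · q/p = n · 0.428/0.572.
n = 2.993 × 0.572/0.428 = 4.00 ≈ 4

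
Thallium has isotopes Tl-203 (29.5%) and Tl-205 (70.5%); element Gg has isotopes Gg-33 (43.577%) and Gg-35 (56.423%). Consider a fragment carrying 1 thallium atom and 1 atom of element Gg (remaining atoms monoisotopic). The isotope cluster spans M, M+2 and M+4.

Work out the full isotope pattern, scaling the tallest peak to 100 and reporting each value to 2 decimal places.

27.14 : 100.00 : 83.98

Thallium pattern (n=1): 0.2950 : 0.7050
Element Gg pattern (n=1): 0.43577 : 0.56423
Convolve the two distributions (both contribute in 2-u steps):
  M: 0.2950×0.43577 = 0.128552
  M+2: 0.2950×0.56423 + 0.7050×0.43577 = 0.473666
  M+4: 0.7050×0.56423 = 0.397782
Scale to base peak (0.473666) = 100: 27.14 : 100.00 : 83.98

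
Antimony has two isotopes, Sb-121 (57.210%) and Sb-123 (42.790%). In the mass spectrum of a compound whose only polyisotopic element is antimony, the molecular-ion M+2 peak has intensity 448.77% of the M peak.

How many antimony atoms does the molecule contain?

6

For n independent Sb atoms, I(M+2)/I(M) = n · (abundance Sb-123) / (abundance Sb-121) = n · 0.42790/0.57210.
n = 4.4877 × 0.57210/0.42790 = 6.00 ≈ 6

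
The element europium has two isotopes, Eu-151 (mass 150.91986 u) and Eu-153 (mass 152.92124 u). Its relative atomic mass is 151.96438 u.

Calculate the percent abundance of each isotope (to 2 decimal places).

Writing the weighted mean with unknown fraction x of Eu-151:
150.91986·x + 152.92124·(1 − x) = 151.96438
(150.91986 − 152.92124)·x = 151.96438 − 152.92124
x = -0.95686 / -2.00138 = 0.47810 → 47.81% Eu-151, 52.19% Eu-153.

Eu-151: 47.81%, Eu-153: 52.19%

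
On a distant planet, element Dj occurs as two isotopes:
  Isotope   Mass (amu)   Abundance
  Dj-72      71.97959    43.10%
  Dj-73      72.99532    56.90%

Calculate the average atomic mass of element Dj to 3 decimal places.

Weight each isotope mass by its fractional abundance: 0.4310 × 71.97959 + 0.5690 × 72.99532
= 31.023203 + 41.534337 = 72.557540 amu

72.558 amu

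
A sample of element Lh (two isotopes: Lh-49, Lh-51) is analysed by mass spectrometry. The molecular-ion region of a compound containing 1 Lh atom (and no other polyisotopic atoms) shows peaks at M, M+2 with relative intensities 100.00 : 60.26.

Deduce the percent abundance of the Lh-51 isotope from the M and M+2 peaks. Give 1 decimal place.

37.6%

Let p = fractional abundance of Lh-49. I(M+2)/I(M) = [C(1,1)·p^0·(1−p)] / p^1 = 1·(1−p)/p = 60.26/100.00 = 0.6026
(1−p)/p = 0.6026/1 = 0.6026  ⇒  p = 1/(1 + 0.6026) = 0.6240
Lh-49: 62.4%, Lh-51: 37.6%.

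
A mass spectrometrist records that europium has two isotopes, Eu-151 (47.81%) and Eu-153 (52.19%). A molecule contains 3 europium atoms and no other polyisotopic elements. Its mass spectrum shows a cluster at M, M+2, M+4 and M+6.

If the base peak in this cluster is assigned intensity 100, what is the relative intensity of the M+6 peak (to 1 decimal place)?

Term probabilities: M 0.1093, M+2 0.3579, M+4 0.3907, M+6 0.1422. Base peak = M+4.
P(M+4) = C(3,2) × 0.4781^1 × 0.5219^2 = 3 × 0.4781 × 0.27237961 = 0.390674 (base)
P(M+6) = C(3,3) × 0.4781^0 × 0.5219^3 = 1 × 1.0000 × 0.14215492 = 0.142155
Relative intensity = 0.142155 / 0.390674 × 100 = 36.4

36.4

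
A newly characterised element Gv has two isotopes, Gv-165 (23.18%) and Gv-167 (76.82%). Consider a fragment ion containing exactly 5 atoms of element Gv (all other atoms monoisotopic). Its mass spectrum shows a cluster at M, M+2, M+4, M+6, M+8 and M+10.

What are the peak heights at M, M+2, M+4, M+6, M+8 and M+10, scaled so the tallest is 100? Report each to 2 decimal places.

0.17 : 2.75 : 18.21 : 60.35 : 100.00 : 66.28

Each Gv atom is independently Gv-165 (p = 0.2318) or Gv-167 (q = 0.7682); the cluster is the binomial expansion (p + q)^5.
P(M) = 0.2318^5 = 0.000669
P(M+2) = 5 × 0.2318^4 × 0.7682^1 = 0.011089
P(M+4) = 10 × 0.2318^3 × 0.7682^2 = 0.073500
P(M+6) = 10 × 0.2318^2 × 0.7682^3 = 0.243585
P(M+8) = 5 × 0.2318^1 × 0.7682^4 = 0.403627
P(M+10) = 0.7682^5 = 0.267529
The M+8 peak is largest (0.403627); scaling to 100 gives 0.17 : 2.75 : 18.21 : 60.35 : 100.00 : 66.28.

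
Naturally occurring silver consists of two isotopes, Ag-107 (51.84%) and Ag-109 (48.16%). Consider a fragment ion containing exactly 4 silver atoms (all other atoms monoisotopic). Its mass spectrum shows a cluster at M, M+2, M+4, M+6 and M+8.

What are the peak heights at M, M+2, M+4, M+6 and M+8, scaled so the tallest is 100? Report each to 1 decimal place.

Each Ag atom is independently Ag-107 (p = 0.5184) or Ag-109 (q = 0.4816); the cluster is the binomial expansion (p + q)^4.
P(M) = 0.5184^4 = 0.072220
P(M+2) = 4 × 0.5184^3 × 0.4816^1 = 0.268375
P(M+4) = 6 × 0.5184^2 × 0.4816^2 = 0.373985
P(M+6) = 4 × 0.5184^1 × 0.4816^3 = 0.231624
P(M+8) = 0.4816^4 = 0.053795
The M+4 peak is largest (0.373985); scaling to 100 gives 19.3 : 71.8 : 100.0 : 61.9 : 14.4.

19.3 : 71.8 : 100.0 : 61.9 : 14.4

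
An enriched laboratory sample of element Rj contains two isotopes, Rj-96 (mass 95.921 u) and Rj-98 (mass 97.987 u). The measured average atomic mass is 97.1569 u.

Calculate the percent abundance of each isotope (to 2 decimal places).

With x = fraction of Rj-96 (so Rj-98 is 1 − x):
95.921·x + 97.987·(1 − x) = 97.1569
(95.921 − 97.987)·x = 97.1569 − 97.987
x = -0.8301 / -2.066 = 0.40179 → 40.18% Rj-96, 59.82% Rj-98.

Rj-96: 40.18%, Rj-98: 59.82%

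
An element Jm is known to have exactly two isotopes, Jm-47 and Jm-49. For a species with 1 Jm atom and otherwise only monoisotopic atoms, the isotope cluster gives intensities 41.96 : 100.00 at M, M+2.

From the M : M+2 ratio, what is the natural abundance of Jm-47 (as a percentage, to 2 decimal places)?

29.56%

Let p = fractional abundance of Jm-47. I(M+2)/I(M) = [C(1,1)·p^0·(1−p)] / p^1 = 1·(1−p)/p = 100.00/41.96 = 2.3832
(1−p)/p = 2.3832/1 = 2.3832  ⇒  p = 1/(1 + 2.3832) = 0.2956
Jm-47: 29.56%, Jm-49: 70.44%.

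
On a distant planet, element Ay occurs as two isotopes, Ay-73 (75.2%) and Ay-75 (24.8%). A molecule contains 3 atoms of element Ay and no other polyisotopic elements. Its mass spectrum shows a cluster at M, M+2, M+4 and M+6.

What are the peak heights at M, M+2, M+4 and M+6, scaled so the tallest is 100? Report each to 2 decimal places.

100.00 : 98.94 : 32.63 : 3.59

The 3 Ay atoms are independent, so intensities follow the terms of (0.752 + 0.248)^3.
P(M) = 0.752^3 = 0.425259
P(M+2) = 3 × 0.752^2 × 0.248^1 = 0.420735
P(M+4) = 3 × 0.752^1 × 0.248^2 = 0.138753
P(M+6) = 0.248^3 = 0.015253
The M peak is largest (0.425259); scaling to 100 gives 100.00 : 98.94 : 32.63 : 3.59.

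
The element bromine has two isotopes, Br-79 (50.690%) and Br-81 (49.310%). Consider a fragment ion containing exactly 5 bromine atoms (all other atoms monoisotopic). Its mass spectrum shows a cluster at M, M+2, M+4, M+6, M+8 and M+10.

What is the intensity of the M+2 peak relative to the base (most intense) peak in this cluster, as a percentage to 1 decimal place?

51.4%

(0.50690 + 0.49310)^5 gives M 0.0335, M+2 0.1628, M+4 0.3167, M+6 0.3081, M+8 0.1498, M+10 0.0292; the largest is M+4.
P(M+4) = C(5,2) × 0.50690^3 × 0.49310^2 = 10 × 0.13024674 × 0.24314761 = 0.316692 (base)
P(M+2) = C(5,1) × 0.50690^4 × 0.49310^1 = 5 × 0.06602207 × 0.4931 = 0.162777
Relative intensity = 0.162777 / 0.316692 × 100 = 51.4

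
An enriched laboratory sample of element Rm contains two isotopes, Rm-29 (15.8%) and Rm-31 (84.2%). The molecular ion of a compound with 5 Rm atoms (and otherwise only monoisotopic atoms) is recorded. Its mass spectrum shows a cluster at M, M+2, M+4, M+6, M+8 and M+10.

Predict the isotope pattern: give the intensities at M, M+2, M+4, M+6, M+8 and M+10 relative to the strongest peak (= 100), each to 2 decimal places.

0.02 : 0.62 : 6.61 : 35.21 : 93.82 : 100.00

Each Rm atom is independently Rm-29 (p = 0.158) or Rm-31 (q = 0.842); the cluster is the binomial expansion (p + q)^5.
P(M) = 0.158^5 = 0.000098
P(M+2) = 5 × 0.158^4 × 0.842^1 = 0.002624
P(M+4) = 10 × 0.158^3 × 0.842^2 = 0.027964
P(M+6) = 10 × 0.158^2 × 0.842^3 = 0.149022
P(M+8) = 5 × 0.158^1 × 0.842^4 = 0.397078
P(M+10) = 0.842^5 = 0.423214
The M+10 peak is largest (0.423214); scaling to 100 gives 0.02 : 0.62 : 6.61 : 35.21 : 93.82 : 100.00.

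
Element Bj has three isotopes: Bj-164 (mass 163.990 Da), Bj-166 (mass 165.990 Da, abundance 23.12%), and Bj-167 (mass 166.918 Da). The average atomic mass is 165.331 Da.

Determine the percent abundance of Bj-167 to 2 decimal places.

30.01%

Let x and y be the fractions of Bj-164 and Bj-167. Then x + y = 1 − 0.2312 = 0.7688 and 163.990x + 166.918y = 165.331 − 0.2312×165.990 = 126.954112.
Substituting: 163.990x + 166.918(0.7688 − x) = 126.954112
(163.990 − 166.918)x = -1.3724464  ⇒  x = 0.46873, y = 0.30007
Bj-164: 46.87%, Bj-167: 30.01%.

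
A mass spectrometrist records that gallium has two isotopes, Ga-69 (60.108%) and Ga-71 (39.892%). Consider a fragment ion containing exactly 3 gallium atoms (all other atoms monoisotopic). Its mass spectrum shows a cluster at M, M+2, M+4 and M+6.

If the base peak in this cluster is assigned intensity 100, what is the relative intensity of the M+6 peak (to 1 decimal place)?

14.7

(0.60108 + 0.39892)^3 gives M 0.2172, M+2 0.4324, M+4 0.2870, M+6 0.0635; the largest is M+2.
P(M+2) = C(3,1) × 0.60108^2 × 0.39892^1 = 3 × 0.36129717 × 0.39892 = 0.432386 (base)
P(M+6) = C(3,3) × 0.60108^0 × 0.39892^3 = 1 × 1.0000 × 0.063483 = 0.063483
Relative intensity = 0.063483 / 0.432386 × 100 = 14.7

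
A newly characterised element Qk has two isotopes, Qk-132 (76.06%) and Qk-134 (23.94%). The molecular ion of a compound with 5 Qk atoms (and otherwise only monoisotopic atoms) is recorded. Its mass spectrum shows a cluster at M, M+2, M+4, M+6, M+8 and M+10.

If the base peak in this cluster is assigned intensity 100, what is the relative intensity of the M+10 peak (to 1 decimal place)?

0.2

(0.7606 + 0.2394)^5 gives M 0.2546, M+2 0.4006, M+4 0.2522, M+6 0.0794, M+8 0.0125, M+10 0.0008; the largest is M+2.
P(M+2) = C(5,1) × 0.7606^4 × 0.2394^1 = 5 × 0.33467655 × 0.2394 = 0.400608 (base)
P(M+10) = C(5,5) × 0.7606^0 × 0.2394^5 = 1 × 1.0000 × 0.00078636 = 0.000786
Relative intensity = 0.000786 / 0.400608 × 100 = 0.2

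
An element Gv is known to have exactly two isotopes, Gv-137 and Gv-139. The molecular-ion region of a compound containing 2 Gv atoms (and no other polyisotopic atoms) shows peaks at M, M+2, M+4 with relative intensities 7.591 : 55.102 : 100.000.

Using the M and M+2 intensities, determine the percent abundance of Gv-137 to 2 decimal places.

21.60%

If p is the fraction of Gv that is Gv-137, then I(M+2)/I(M) = [C(2,1)·p^1·(1−p)] / p^2 = 2·(1−p)/p = 55.102/7.591 = 7.2589
(1−p)/p = 7.2589/2 = 3.6294  ⇒  p = 1/(1 + 3.6294) = 0.2160
Gv-137: 21.60%, Gv-139: 78.40%.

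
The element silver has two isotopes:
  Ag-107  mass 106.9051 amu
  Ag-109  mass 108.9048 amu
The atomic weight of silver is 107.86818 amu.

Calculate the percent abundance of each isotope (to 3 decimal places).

Ag-107: 51.839%, Ag-109: 48.161%

Let x be the fractional abundance of Ag-107; then Ag-109 has abundance 1 − x.
106.9051·x + 108.9048·(1 − x) = 107.86818
(106.9051 − 108.9048)·x = 107.86818 − 108.9048
x = -1.03662 / -1.9997 = 0.51839 → 51.839% Ag-107, 48.161% Ag-109.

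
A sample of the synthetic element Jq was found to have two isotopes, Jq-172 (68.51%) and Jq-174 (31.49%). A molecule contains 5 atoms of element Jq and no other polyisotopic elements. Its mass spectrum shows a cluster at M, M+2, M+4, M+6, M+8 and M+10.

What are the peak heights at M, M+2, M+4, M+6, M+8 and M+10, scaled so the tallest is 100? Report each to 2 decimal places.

The 5 Jq atoms are independent, so intensities follow the terms of (0.6851 + 0.3149)^5.
P(M) = 0.6851^5 = 0.150928
P(M+2) = 5 × 0.6851^4 × 0.3149^1 = 0.346863
P(M+4) = 10 × 0.6851^3 × 0.3149^2 = 0.318865
P(M+6) = 10 × 0.6851^2 × 0.3149^3 = 0.146564
P(M+8) = 5 × 0.6851^1 × 0.3149^4 = 0.033683
P(M+10) = 0.3149^5 = 0.003096
The M+2 peak is largest (0.346863); scaling to 100 gives 43.51 : 100.00 : 91.93 : 42.25 : 9.71 : 0.89.

43.51 : 100.00 : 91.93 : 42.25 : 9.71 : 0.89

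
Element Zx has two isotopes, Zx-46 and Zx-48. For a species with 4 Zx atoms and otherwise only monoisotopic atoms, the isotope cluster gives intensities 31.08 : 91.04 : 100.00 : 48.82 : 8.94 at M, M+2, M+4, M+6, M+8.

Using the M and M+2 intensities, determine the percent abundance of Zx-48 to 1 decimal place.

Let p = fractional abundance of Zx-46. I(M+2)/I(M) = [C(4,1)·p^3·(1−p)] / p^4 = 4·(1−p)/p = 91.04/31.08 = 2.9292
(1−p)/p = 2.9292/4 = 0.7323  ⇒  p = 1/(1 + 0.7323) = 0.5773
Zx-46: 57.7%, Zx-48: 42.3%.

42.3%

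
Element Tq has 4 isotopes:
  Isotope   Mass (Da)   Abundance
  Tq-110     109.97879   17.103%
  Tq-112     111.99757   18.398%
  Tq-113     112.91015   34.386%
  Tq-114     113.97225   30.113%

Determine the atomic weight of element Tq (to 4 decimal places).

112.5607 Da

Weight each isotope mass by its fractional abundance: 0.17103 × 109.97879 + 0.18398 × 111.99757 + 0.34386 × 112.91015 + 0.30113 × 113.97225
= 18.809672 + 20.605313 + 38.825284 + 34.320464 = 112.560733 Da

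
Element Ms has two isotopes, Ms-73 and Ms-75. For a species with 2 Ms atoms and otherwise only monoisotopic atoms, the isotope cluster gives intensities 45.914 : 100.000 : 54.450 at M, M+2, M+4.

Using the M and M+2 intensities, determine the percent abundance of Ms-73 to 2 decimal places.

47.87%

If p is the fraction of Ms that is Ms-73, then I(M+2)/I(M) = [C(2,1)·p^1·(1−p)] / p^2 = 2·(1−p)/p = 100.000/45.914 = 2.1780
(1−p)/p = 2.1780/2 = 1.0890  ⇒  p = 1/(1 + 1.0890) = 0.4787
Ms-73: 47.87%, Ms-75: 52.13%.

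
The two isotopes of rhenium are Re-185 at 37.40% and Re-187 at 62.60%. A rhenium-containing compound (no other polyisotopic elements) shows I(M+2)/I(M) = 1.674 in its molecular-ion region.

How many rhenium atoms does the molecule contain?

For n independent Re atoms, I(M+2)/I(M) = n · (abundance Re-187) / (abundance Re-185) = n · 0.6260/0.3740.
n = 1.674 × 0.3740/0.6260 = 1.00 ≈ 1

1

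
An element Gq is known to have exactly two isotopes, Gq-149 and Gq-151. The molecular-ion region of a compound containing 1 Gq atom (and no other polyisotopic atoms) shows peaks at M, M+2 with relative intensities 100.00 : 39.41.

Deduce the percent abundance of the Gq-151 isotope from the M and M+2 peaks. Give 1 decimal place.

28.3%

Write p for the Gq-149 fraction. I(M+2)/I(M) = [C(1,1)·p^0·(1−p)] / p^1 = 1·(1−p)/p = 39.41/100.00 = 0.3941
(1−p)/p = 0.3941/1 = 0.3941  ⇒  p = 1/(1 + 0.3941) = 0.7173
Gq-149: 71.7%, Gq-151: 28.3%.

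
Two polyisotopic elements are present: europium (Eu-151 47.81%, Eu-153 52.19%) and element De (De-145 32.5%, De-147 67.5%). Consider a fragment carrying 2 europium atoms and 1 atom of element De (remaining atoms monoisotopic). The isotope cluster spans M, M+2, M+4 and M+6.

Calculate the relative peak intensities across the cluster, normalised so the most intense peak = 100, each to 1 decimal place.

17.5 : 74.4 : 100.0 : 43.2

Europium pattern (n=2): 0.22857961 : 0.49904078 : 0.27237961
Element De pattern (n=1): 0.3250 : 0.6750
Convolve the two distributions (both contribute in 2-u steps):
  M: 0.22857961×0.3250 = 0.074288
  M+2: 0.22857961×0.6750 + 0.49904078×0.3250 = 0.316479
  M+4: 0.49904078×0.6750 + 0.27237961×0.3250 = 0.425376
  M+6: 0.27237961×0.6750 = 0.183856
Scale to base peak (0.425376) = 100: 17.5 : 74.4 : 100.0 : 43.2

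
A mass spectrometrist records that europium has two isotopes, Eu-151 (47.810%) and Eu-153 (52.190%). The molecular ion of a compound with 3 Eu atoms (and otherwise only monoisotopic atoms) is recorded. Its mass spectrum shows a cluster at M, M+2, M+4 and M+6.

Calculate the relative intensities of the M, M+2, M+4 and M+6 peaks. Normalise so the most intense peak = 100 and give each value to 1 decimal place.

Each Eu atom is independently Eu-151 (p = 0.47810) or Eu-153 (q = 0.52190); the cluster is the binomial expansion (p + q)^3.
P(M) = 0.47810^3 = 0.109284
P(M+2) = 3 × 0.47810^2 × 0.52190^1 = 0.357887
P(M+4) = 3 × 0.47810^1 × 0.52190^2 = 0.390674
P(M+6) = 0.52190^3 = 0.142155
The M+4 peak is largest (0.390674); scaling to 100 gives 28.0 : 91.6 : 100.0 : 36.4.

28.0 : 91.6 : 100.0 : 36.4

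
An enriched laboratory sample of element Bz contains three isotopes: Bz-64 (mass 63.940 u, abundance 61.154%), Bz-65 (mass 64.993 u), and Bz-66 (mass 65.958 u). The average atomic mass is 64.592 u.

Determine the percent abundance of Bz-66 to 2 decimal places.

Let x and y be the fractions of Bz-65 and Bz-66. Then x + y = 1 − 0.61154 = 0.38846 and 64.993x + 65.958y = 64.592 − 0.61154×63.940 = 25.4901324.
Substituting: 64.993x + 65.958(0.38846 − x) = 25.4901324
(64.993 − 65.958)x = -0.13191228  ⇒  x = 0.13670, y = 0.25176
Bz-65: 13.67%, Bz-66: 25.18%.

25.18%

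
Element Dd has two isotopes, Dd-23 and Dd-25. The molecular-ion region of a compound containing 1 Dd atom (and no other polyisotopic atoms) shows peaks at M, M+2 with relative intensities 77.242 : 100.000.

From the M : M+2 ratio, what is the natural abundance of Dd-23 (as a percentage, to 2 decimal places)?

Write p for the Dd-23 fraction. I(M+2)/I(M) = [C(1,1)·p^0·(1−p)] / p^1 = 1·(1−p)/p = 100.000/77.242 = 1.2946
(1−p)/p = 1.2946/1 = 1.2946  ⇒  p = 1/(1 + 1.2946) = 0.4358
Dd-23: 43.58%, Dd-25: 56.42%.

43.58%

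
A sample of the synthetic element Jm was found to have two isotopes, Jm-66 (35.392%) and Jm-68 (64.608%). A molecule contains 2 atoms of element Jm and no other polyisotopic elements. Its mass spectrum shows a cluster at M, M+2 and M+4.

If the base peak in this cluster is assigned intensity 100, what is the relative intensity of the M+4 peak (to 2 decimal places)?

91.27

Binomial terms of (0.35392 + 0.64608)^2: M 0.1253, M+2 0.4573, M+4 0.4174 → M+2 is the base peak.
P(M+2) = C(2,1) × 0.35392^1 × 0.64608^1 = 2 × 0.35392 × 0.64608 = 0.457321 (base)
P(M+4) = C(2,2) × 0.35392^0 × 0.64608^2 = 1 × 1.0000 × 0.41741937 = 0.417419
Relative intensity = 0.417419 / 0.457321 × 100 = 91.27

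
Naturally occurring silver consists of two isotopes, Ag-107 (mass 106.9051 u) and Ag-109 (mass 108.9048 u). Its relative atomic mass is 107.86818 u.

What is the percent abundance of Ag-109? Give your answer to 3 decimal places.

48.161%

With x = fraction of Ag-107 (so Ag-109 is 1 − x):
106.9051·x + 108.9048·(1 − x) = 107.86818
(106.9051 − 108.9048)·x = 107.86818 − 108.9048
x = -1.03662 / -1.9997 = 0.51839 → 51.839% Ag-107, 48.161% Ag-109.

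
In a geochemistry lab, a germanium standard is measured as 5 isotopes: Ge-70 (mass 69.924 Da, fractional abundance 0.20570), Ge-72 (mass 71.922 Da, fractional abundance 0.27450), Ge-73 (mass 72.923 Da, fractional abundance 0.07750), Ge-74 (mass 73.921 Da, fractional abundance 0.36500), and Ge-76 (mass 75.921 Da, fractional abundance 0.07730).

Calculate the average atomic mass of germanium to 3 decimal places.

72.627 Da

Average mass = Σ (abundance × isotope mass) = 0.20570 × 69.924 + 0.27450 × 71.922 + 0.07750 × 72.923 + 0.36500 × 73.921 + 0.07730 × 75.921
= 14.3834 + 19.7426 + 5.6515 + 26.9812 + 5.8687 = 72.6274 Da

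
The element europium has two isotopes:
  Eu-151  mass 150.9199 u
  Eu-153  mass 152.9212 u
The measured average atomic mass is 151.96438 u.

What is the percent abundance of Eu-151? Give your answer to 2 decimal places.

Let x be the fractional abundance of Eu-151; then Eu-153 has abundance 1 − x.
150.9199·x + 152.9212·(1 − x) = 151.96438
(150.9199 − 152.9212)·x = 151.96438 − 152.9212
x = -0.95682 / -2.0013 = 0.47810 → 47.81% Eu-151, 52.19% Eu-153.

47.81%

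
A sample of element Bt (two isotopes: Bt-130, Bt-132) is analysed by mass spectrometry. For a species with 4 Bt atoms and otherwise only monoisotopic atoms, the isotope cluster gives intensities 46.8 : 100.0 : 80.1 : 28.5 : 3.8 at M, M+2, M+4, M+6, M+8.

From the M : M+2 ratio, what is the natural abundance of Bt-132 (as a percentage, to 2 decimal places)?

34.82%

If p is the fraction of Bt that is Bt-130, then I(M+2)/I(M) = [C(4,1)·p^3·(1−p)] / p^4 = 4·(1−p)/p = 100.0/46.8 = 2.1368
(1−p)/p = 2.1368/4 = 0.5342  ⇒  p = 1/(1 + 0.5342) = 0.6518
Bt-130: 65.18%, Bt-132: 34.82%.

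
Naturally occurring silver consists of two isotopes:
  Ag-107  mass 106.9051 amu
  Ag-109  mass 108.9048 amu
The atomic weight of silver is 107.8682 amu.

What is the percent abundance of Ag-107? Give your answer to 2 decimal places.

51.84%

Let x be the fractional abundance of Ag-107; then Ag-109 has abundance 1 − x.
106.9051·x + 108.9048·(1 − x) = 107.8682
(106.9051 − 108.9048)·x = 107.8682 − 108.9048
x = -1.0366 / -1.9997 = 0.51838 → 51.84% Ag-107, 48.16% Ag-109.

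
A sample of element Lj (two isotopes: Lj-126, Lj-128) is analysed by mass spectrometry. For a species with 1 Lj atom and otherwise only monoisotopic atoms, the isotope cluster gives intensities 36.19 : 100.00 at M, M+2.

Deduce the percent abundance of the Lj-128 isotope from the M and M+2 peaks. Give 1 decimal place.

If p is the fraction of Lj that is Lj-126, then I(M+2)/I(M) = [C(1,1)·p^0·(1−p)] / p^1 = 1·(1−p)/p = 100.00/36.19 = 2.7632
(1−p)/p = 2.7632/1 = 2.7632  ⇒  p = 1/(1 + 2.7632) = 0.2657
Lj-126: 26.6%, Lj-128: 73.4%.

73.4%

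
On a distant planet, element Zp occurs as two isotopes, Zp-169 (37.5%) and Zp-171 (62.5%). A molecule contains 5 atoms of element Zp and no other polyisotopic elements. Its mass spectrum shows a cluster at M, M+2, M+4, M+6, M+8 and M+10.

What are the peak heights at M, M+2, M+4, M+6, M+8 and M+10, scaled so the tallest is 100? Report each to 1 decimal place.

The 5 Zp atoms are independent, so intensities follow the terms of (0.375 + 0.625)^5.
P(M) = 0.375^5 = 0.007416
P(M+2) = 5 × 0.375^4 × 0.625^1 = 0.061798
P(M+4) = 10 × 0.375^3 × 0.625^2 = 0.205994
P(M+6) = 10 × 0.375^2 × 0.625^3 = 0.343323
P(M+8) = 5 × 0.375^1 × 0.625^4 = 0.286102
P(M+10) = 0.625^5 = 0.095367
The M+6 peak is largest (0.343323); scaling to 100 gives 2.2 : 18.0 : 60.0 : 100.0 : 83.3 : 27.8.

2.2 : 18.0 : 60.0 : 100.0 : 83.3 : 27.8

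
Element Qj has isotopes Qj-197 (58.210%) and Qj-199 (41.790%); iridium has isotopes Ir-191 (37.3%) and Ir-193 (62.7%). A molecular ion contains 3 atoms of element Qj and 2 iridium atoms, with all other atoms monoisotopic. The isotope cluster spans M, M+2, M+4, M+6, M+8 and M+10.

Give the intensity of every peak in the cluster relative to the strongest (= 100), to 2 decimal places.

Element Qj pattern (n=3): 0.197239 : 0.42480422 : 0.30497455 : 0.07298223
Iridium pattern (n=2): 0.139129 : 0.467742 : 0.393129
Convolve the two distributions (both contribute in 2-u steps):
  M: 0.197239×0.139129 = 0.027442
  M+2: 0.197239×0.467742 + 0.42480422×0.139129 = 0.151360
  M+4: 0.197239×0.393129 + 0.42480422×0.467742 + 0.30497455×0.139129 = 0.318670
  M+6: 0.42480422×0.393129 + 0.30497455×0.467742 + 0.07298223×0.139129 = 0.319806
  M+8: 0.30497455×0.393129 + 0.07298223×0.467742 = 0.154031
  M+10: 0.07298223×0.393129 = 0.028691
Scale to base peak (0.319806) = 100: 8.58 : 47.33 : 99.64 : 100.00 : 48.16 : 8.97

8.58 : 47.33 : 99.64 : 100.00 : 48.16 : 8.97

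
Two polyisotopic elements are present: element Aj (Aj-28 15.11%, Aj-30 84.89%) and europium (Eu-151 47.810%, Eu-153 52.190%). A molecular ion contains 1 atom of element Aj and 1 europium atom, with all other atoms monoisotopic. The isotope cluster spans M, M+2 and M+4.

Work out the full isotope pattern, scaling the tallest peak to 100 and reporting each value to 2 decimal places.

14.90 : 100.00 : 91.40

Element Aj pattern (n=1): 0.1511 : 0.8489
Europium pattern (n=1): 0.4781 : 0.5219
Convolve the two distributions (both contribute in 2-u steps):
  M: 0.1511×0.4781 = 0.072241
  M+2: 0.1511×0.5219 + 0.8489×0.4781 = 0.484718
  M+4: 0.8489×0.5219 = 0.443041
Scale to base peak (0.484718) = 100: 14.90 : 100.00 : 91.40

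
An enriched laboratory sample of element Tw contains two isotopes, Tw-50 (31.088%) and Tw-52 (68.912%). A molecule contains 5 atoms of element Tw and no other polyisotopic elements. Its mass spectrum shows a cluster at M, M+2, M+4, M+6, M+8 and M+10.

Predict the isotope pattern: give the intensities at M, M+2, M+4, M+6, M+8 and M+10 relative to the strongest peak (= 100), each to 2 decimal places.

Each Tw atom is independently Tw-50 (p = 0.31088) or Tw-52 (q = 0.68912); the cluster is the binomial expansion (p + q)^5.
P(M) = 0.31088^5 = 0.002904
P(M+2) = 5 × 0.31088^4 × 0.68912^1 = 0.032184
P(M+4) = 10 × 0.31088^3 × 0.68912^2 = 0.142682
P(M+6) = 10 × 0.31088^2 × 0.68912^3 = 0.316279
P(M+8) = 5 × 0.31088^1 × 0.68912^4 = 0.350544
P(M+10) = 0.68912^5 = 0.155408
The M+8 peak is largest (0.350544); scaling to 100 gives 0.83 : 9.18 : 40.70 : 90.23 : 100.00 : 44.33.

0.83 : 9.18 : 40.70 : 90.23 : 100.00 : 44.33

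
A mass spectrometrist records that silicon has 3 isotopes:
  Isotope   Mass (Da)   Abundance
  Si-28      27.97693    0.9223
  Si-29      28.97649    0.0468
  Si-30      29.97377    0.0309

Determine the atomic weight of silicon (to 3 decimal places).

28.085 Da

Weight each isotope mass by its fractional abundance: 0.9223 × 27.97693 + 0.0468 × 28.97649 + 0.0309 × 29.97377
= 25.803123 + 1.356100 + 0.926189 = 28.085412 Da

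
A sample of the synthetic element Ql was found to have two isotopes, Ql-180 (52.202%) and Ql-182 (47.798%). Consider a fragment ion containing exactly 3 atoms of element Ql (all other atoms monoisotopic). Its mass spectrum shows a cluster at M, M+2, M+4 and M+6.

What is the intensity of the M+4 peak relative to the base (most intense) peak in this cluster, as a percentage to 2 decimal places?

Term probabilities: M 0.1423, M+2 0.3908, M+4 0.3578, M+6 0.1092. Base peak = M+2.
P(M+2) = C(3,1) × 0.52202^2 × 0.47798^1 = 3 × 0.27250488 × 0.47798 = 0.390756 (base)
P(M+4) = C(3,2) × 0.52202^1 × 0.47798^2 = 3 × 0.52202 × 0.22846488 = 0.357790
Relative intensity = 0.357790 / 0.390756 × 100 = 91.56

91.56%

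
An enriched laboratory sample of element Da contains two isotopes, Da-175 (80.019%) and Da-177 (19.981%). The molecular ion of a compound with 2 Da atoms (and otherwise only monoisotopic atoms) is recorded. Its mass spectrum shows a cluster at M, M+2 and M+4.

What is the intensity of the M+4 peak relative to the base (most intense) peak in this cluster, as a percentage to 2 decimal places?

6.24%

(0.80019 + 0.19981)^2 gives M 0.6403, M+2 0.3198, M+4 0.0399; the largest is M.
P(M) = C(2,0) × 0.80019^2 × 0.19981^0 = 1 × 0.64030404 × 1.0000 = 0.640304 (base)
P(M+4) = C(2,2) × 0.80019^0 × 0.19981^2 = 1 × 1.0000 × 0.03992404 = 0.039924
Relative intensity = 0.039924 / 0.640304 × 100 = 6.24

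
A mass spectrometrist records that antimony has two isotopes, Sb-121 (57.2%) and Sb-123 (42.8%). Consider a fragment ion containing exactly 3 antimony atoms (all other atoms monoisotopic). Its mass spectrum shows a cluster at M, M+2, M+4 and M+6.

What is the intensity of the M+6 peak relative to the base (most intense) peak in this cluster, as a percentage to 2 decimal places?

18.66%

Binomial terms of (0.572 + 0.428)^3: M 0.1871, M+2 0.4201, M+4 0.3143, M+6 0.0784 → M+2 is the base peak.
P(M+2) = C(3,1) × 0.572^2 × 0.428^1 = 3 × 0.327184 × 0.4280 = 0.420104 (base)
P(M+6) = C(3,3) × 0.572^0 × 0.428^3 = 1 × 1.0000 × 0.07840275 = 0.078403
Relative intensity = 0.078403 / 0.420104 × 100 = 18.66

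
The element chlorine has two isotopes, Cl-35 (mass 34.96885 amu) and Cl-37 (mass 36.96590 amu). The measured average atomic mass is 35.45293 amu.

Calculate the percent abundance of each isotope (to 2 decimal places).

With x = fraction of Cl-35 (so Cl-37 is 1 − x):
34.96885·x + 36.96590·(1 − x) = 35.45293
(34.96885 − 36.96590)·x = 35.45293 − 36.96590
x = -1.51297 / -1.99705 = 0.75760 → 75.76% Cl-35, 24.24% Cl-37.

Cl-35: 75.76%, Cl-37: 24.24%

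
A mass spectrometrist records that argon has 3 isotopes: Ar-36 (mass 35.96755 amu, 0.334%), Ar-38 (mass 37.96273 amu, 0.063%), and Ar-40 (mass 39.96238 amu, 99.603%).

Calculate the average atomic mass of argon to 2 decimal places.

39.95 amu

Weight each isotope mass by its fractional abundance: 0.00334 × 35.96755 + 0.00063 × 37.96273 + 0.99603 × 39.96238
= 0.120132 + 0.023917 + 39.803729 = 39.947778 amu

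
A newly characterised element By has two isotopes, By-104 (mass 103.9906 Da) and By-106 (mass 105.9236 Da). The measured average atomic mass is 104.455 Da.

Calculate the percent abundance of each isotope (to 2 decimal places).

By-104: 75.98%, By-106: 24.02%

With x = fraction of By-104 (so By-106 is 1 − x):
103.9906·x + 105.9236·(1 − x) = 104.455
(103.9906 − 105.9236)·x = 104.455 − 105.9236
x = -1.4686 / -1.9330 = 0.75975 → 75.98% By-104, 24.02% By-106.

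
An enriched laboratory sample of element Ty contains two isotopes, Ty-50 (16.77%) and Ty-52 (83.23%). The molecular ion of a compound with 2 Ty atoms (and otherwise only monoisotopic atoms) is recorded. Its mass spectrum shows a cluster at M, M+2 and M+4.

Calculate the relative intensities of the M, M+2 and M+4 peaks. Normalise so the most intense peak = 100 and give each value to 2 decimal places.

Each Ty atom is independently Ty-50 (p = 0.1677) or Ty-52 (q = 0.8323); the cluster is the binomial expansion (p + q)^2.
P(M) = 0.1677^2 = 0.028123
P(M+2) = 2 × 0.1677^1 × 0.8323^1 = 0.279153
P(M+4) = 0.8323^2 = 0.692723
The M+4 peak is largest (0.692723); scaling to 100 gives 4.06 : 40.30 : 100.00.

4.06 : 40.30 : 100.00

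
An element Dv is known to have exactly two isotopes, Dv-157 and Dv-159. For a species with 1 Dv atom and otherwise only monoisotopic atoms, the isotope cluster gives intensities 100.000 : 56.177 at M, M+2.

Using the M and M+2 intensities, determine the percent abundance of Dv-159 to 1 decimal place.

Let p = fractional abundance of Dv-157. I(M+2)/I(M) = [C(1,1)·p^0·(1−p)] / p^1 = 1·(1−p)/p = 56.177/100.000 = 0.5618
(1−p)/p = 0.5618/1 = 0.5618  ⇒  p = 1/(1 + 0.5618) = 0.6403
Dv-157: 64.0%, Dv-159: 36.0%.

36.0%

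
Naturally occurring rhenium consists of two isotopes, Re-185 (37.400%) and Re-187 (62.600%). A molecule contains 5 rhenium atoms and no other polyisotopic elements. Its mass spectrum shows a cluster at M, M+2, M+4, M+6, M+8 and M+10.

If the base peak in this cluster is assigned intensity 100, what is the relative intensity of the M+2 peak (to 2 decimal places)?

Binomial terms of (0.37400 + 0.62600)^5: M 0.0073, M+2 0.0612, M+4 0.2050, M+6 0.3431, M+8 0.2872, M+10 0.0961 → M+6 is the base peak.
P(M+6) = C(5,3) × 0.37400^2 × 0.62600^3 = 10 × 0.139876 × 0.24531438 = 0.343136 (base)
P(M+2) = C(5,1) × 0.37400^4 × 0.62600^1 = 5 × 0.0195653 × 0.6260 = 0.061239
Relative intensity = 0.061239 / 0.343136 × 100 = 17.85

17.85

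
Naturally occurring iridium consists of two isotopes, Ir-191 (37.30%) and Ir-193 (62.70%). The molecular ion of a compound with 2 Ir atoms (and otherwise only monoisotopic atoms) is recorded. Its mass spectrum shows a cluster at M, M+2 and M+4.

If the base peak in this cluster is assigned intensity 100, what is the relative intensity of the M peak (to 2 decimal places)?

29.74

Binomial terms of (0.3730 + 0.6270)^2: M 0.1391, M+2 0.4677, M+4 0.3931 → M+2 is the base peak.
P(M+2) = C(2,1) × 0.3730^1 × 0.6270^1 = 2 × 0.3730 × 0.6270 = 0.467742 (base)
P(M) = C(2,0) × 0.3730^2 × 0.6270^0 = 1 × 0.139129 × 1.0000 = 0.139129
Relative intensity = 0.139129 / 0.467742 × 100 = 29.74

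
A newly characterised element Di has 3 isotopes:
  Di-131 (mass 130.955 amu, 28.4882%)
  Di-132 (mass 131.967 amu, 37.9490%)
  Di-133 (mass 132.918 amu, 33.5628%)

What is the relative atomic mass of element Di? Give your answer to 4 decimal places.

131.9979 amu

Weight each isotope mass by its fractional abundance: 0.284882 × 130.955 + 0.379490 × 131.967 + 0.335628 × 132.918
= 37.30672 + 50.08016 + 44.61100 = 131.99788 amu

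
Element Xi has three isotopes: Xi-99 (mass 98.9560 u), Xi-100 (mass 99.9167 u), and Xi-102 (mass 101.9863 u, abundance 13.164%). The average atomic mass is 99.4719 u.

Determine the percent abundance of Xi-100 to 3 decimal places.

Let x and y be the fractions of Xi-99 and Xi-100. Then x + y = 1 − 0.13164 = 0.86836 and 98.9560x + 99.9167y = 99.4719 − 0.13164×101.9863 = 86.046423468.
Substituting: 98.9560x + 99.9167(0.86836 − x) = 86.046423468
(98.9560 − 99.9167)x = -0.717242144  ⇒  x = 0.74658, y = 0.12178
Xi-99: 74.658%, Xi-100: 12.178%.

12.178%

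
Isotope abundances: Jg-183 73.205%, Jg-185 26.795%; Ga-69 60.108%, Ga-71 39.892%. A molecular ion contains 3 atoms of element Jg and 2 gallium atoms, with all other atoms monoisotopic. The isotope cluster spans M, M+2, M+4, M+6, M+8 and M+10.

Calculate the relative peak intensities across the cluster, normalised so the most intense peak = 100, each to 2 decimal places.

Element Jg pattern (n=3): 0.39230355 : 0.43078097 : 0.15767743 : 0.01923806
Gallium pattern (n=2): 0.36129717 : 0.47956567 : 0.15913717
Convolve the two distributions (both contribute in 2-u steps):
  M: 0.39230355×0.36129717 = 0.141738
  M+2: 0.39230355×0.47956567 + 0.43078097×0.36129717 = 0.343775
  M+4: 0.39230355×0.15913717 + 0.43078097×0.47956567 + 0.15767743×0.36129717 = 0.325986
  M+6: 0.43078097×0.15913717 + 0.15767743×0.47956567 + 0.01923806×0.36129717 = 0.151121
  M+8: 0.15767743×0.15913717 + 0.01923806×0.47956567 = 0.034318
  M+10: 0.01923806×0.15913717 = 0.003061
Scale to base peak (0.343775) = 100: 41.23 : 100.00 : 94.83 : 43.96 : 9.98 : 0.89

41.23 : 100.00 : 94.83 : 43.96 : 9.98 : 0.89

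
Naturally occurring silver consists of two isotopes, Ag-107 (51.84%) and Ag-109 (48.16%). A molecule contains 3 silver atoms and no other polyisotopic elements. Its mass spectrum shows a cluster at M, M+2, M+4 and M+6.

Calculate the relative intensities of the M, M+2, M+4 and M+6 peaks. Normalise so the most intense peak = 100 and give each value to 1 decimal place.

The 3 Ag atoms are independent, so intensities follow the terms of (0.5184 + 0.4816)^3.
P(M) = 0.5184^3 = 0.139314
P(M+2) = 3 × 0.5184^2 × 0.4816^1 = 0.388273
P(M+4) = 3 × 0.5184^1 × 0.4816^2 = 0.360711
P(M+6) = 0.4816^3 = 0.111702
The M+2 peak is largest (0.388273); scaling to 100 gives 35.9 : 100.0 : 92.9 : 28.8.

35.9 : 100.0 : 92.9 : 28.8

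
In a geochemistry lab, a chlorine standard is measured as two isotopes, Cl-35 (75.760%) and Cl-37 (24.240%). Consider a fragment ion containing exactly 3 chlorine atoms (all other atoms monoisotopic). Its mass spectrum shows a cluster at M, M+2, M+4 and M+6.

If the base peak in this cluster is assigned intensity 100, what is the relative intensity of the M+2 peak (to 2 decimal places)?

95.99

(0.75760 + 0.24240)^3 gives M 0.4348, M+2 0.4174, M+4 0.1335, M+6 0.0142; the largest is M.
P(M) = C(3,0) × 0.75760^3 × 0.24240^0 = 1 × 0.4348304 × 1.0000 = 0.434830 (base)
P(M+2) = C(3,1) × 0.75760^2 × 0.24240^1 = 3 × 0.57395776 × 0.2424 = 0.417382
Relative intensity = 0.417382 / 0.434830 × 100 = 95.99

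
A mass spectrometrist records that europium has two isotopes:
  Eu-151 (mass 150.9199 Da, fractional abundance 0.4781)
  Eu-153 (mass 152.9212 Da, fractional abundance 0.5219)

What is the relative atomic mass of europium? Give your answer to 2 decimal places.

Ar = Σ fᵢ·mᵢ = 0.4781 × 150.9199 + 0.5219 × 152.9212
= 72.15480 + 79.80957 = 151.96437 Da

151.96 Da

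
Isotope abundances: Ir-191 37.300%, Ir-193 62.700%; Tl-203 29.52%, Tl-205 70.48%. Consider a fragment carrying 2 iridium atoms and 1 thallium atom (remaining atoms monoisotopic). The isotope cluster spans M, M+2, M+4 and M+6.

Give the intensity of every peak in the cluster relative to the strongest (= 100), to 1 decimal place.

Iridium pattern (n=2): 0.139129 : 0.467742 : 0.393129
Thallium pattern (n=1): 0.2952 : 0.7048
Convolve the two distributions (both contribute in 2-u steps):
  M: 0.139129×0.2952 = 0.041071
  M+2: 0.139129×0.7048 + 0.467742×0.2952 = 0.236136
  M+4: 0.467742×0.7048 + 0.393129×0.2952 = 0.445716
  M+6: 0.393129×0.7048 = 0.277077
Scale to base peak (0.445716) = 100: 9.2 : 53.0 : 100.0 : 62.2

9.2 : 53.0 : 100.0 : 62.2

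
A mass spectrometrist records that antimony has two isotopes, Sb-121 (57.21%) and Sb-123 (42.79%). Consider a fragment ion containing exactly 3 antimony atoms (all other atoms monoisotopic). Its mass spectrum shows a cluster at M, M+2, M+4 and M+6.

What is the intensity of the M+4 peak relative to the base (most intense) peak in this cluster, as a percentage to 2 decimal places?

74.79%

(0.5721 + 0.4279)^3 gives M 0.1872, M+2 0.4202, M+4 0.3143, M+6 0.0783; the largest is M+2.
P(M+2) = C(3,1) × 0.5721^2 × 0.4279^1 = 3 × 0.32729841 × 0.4279 = 0.420153 (base)
P(M+4) = C(3,2) × 0.5721^1 × 0.4279^2 = 3 × 0.5721 × 0.18309841 = 0.314252
Relative intensity = 0.314252 / 0.420153 × 100 = 74.79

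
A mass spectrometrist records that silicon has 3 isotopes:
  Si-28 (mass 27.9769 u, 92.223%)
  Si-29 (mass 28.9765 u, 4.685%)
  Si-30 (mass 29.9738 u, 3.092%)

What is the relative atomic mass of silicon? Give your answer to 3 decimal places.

28.085 u

Weight each isotope mass by its fractional abundance: 0.92223 × 27.9769 + 0.04685 × 28.9765 + 0.03092 × 29.9738
= 25.80114 + 1.35755 + 0.92679 = 28.08548 u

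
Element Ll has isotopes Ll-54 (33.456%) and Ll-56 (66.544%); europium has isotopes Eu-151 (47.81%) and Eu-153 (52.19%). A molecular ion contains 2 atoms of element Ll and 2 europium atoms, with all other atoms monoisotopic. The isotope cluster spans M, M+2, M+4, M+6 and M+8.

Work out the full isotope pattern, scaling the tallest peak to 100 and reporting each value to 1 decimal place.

Element Ll pattern (n=2): 0.11193039 : 0.44525921 : 0.44281039
Europium pattern (n=2): 0.22857961 : 0.49904078 : 0.27237961
Convolve the two distributions (both contribute in 2-u steps):
  M: 0.11193039×0.22857961 = 0.025585
  M+2: 0.11193039×0.49904078 + 0.44525921×0.22857961 = 0.157635
  M+4: 0.11193039×0.27237961 + 0.44525921×0.49904078 + 0.44281039×0.22857961 = 0.353907
  M+6: 0.44525921×0.27237961 + 0.44281039×0.49904078 = 0.342260
  M+8: 0.44281039×0.27237961 = 0.120613
Scale to base peak (0.353907) = 100: 7.2 : 44.5 : 100.0 : 96.7 : 34.1

7.2 : 44.5 : 100.0 : 96.7 : 34.1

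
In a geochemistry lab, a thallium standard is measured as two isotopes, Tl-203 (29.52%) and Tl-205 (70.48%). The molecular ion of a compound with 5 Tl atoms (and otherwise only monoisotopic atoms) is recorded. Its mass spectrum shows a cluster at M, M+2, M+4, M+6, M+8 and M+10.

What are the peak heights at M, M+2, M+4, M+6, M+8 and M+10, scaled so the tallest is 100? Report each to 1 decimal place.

0.6 : 7.3 : 35.1 : 83.8 : 100.0 : 47.8

Expanding (0.2952 + 0.7048)^5:
P(M) = 0.2952^5 = 0.002242
P(M+2) = 5 × 0.2952^4 × 0.7048^1 = 0.026761
P(M+4) = 10 × 0.2952^3 × 0.7048^2 = 0.127785
P(M+6) = 10 × 0.2952^2 × 0.7048^3 = 0.305092
P(M+8) = 5 × 0.2952^1 × 0.7048^4 = 0.364208
P(M+10) = 0.7048^5 = 0.173912
The M+8 peak is largest (0.364208); scaling to 100 gives 0.6 : 7.3 : 35.1 : 83.8 : 100.0 : 47.8.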